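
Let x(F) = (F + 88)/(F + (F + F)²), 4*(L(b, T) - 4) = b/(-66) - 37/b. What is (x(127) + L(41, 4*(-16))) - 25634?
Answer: -17933468370089/699695832 ≈ -25630.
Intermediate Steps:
L(b, T) = 4 - 37/(4*b) - b/264 (L(b, T) = 4 + (b/(-66) - 37/b)/4 = 4 + (b*(-1/66) - 37/b)/4 = 4 + (-b/66 - 37/b)/4 = 4 + (-37/b - b/66)/4 = 4 + (-37/(4*b) - b/264) = 4 - 37/(4*b) - b/264)
x(F) = (88 + F)/(F + 4*F²) (x(F) = (88 + F)/(F + (2*F)²) = (88 + F)/(F + 4*F²))
(x(127) + L(41, 4*(-16))) - 25634 = ((88 + 127)/(127*(1 + 4*127)) + (4 - 37/4/41 - 1/264*41)) - 25634 = ((1/127)*215/(1 + 508) + (4 - 37/4*1/41 - 41/264)) - 25634 = ((1/127)*215/509 + (4 - 37/164 - 41/264)) - 25634 = ((1/127)*(1/509)*215 + 39173/10824) - 25634 = (215/64643 + 39173/10824) - 25634 = 2534587399/699695832 - 25634 = -17933468370089/699695832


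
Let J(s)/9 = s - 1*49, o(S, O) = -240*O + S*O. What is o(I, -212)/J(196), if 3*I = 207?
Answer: 4028/147 ≈ 27.401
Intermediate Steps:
I = 69 (I = (⅓)*207 = 69)
o(S, O) = -240*O + O*S
J(s) = -441 + 9*s (J(s) = 9*(s - 1*49) = 9*(s - 49) = 9*(-49 + s) = -441 + 9*s)
o(I, -212)/J(196) = (-212*(-240 + 69))/(-441 + 9*196) = (-212*(-171))/(-441 + 1764) = 36252/1323 = 36252*(1/1323) = 4028/147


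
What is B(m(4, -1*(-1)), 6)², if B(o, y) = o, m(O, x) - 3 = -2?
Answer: 1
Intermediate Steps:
m(O, x) = 1 (m(O, x) = 3 - 2 = 1)
B(m(4, -1*(-1)), 6)² = 1² = 1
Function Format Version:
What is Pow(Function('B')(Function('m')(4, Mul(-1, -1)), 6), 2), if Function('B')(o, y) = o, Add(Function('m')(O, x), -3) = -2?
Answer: 1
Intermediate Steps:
Function('m')(O, x) = 1 (Function('m')(O, x) = Add(3, -2) = 1)
Pow(Function('B')(Function('m')(4, Mul(-1, -1)), 6), 2) = Pow(1, 2) = 1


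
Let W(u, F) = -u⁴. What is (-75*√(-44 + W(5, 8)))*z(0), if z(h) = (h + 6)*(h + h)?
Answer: 0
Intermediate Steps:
z(h) = 2*h*(6 + h) (z(h) = (6 + h)*(2*h) = 2*h*(6 + h))
(-75*√(-44 + W(5, 8)))*z(0) = (-75*√(-44 - 1*5⁴))*(2*0*(6 + 0)) = (-75*√(-44 - 1*625))*(2*0*6) = -75*√(-44 - 625)*0 = -75*I*√669*0 = 0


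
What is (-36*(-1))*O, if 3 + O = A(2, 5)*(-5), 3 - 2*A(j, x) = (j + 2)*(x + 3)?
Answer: 2502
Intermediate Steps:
A(j, x) = 3/2 - (2 + j)*(3 + x)/2 (A(j, x) = 3/2 - (j + 2)*(x + 3)/2 = 3/2 - (2 + j)*(3 + x)/2)
O = 139/2 (O = -3 + (-3/2 - 1*5 - 3/2*2 - ½*2*5)*(-5) = -3 + (-3/2 - 5 - 3 - 5)*(-5) = -3 - 29/2*(-5) = -3 + 145/2 = 139/2 ≈ 69.500)
(-36*(-1))*O = -36*(-1)*(139/2) = 36*(139/2) = 2502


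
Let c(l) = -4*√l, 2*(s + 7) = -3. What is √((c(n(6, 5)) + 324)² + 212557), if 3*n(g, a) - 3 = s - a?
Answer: √(317477 - 1296*I*√14) ≈ 563.47 - 4.303*I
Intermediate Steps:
s = -17/2 (s = -7 + (½)*(-3) = -7 - 3/2 = -17/2 ≈ -8.5000)
n(g, a) = -11/6 - a/3 (n(g, a) = 1 + (-17/2 - a)/3 = 1 + (-17/6 - a/3) = -11/6 - a/3)
√((c(n(6, 5)) + 324)² + 212557) = √((-4*√(-11/6 - ⅓*5) + 324)² + 212557) = √((-4*√(-11/6 - 5/3) + 324)² + 212557) = √((-2*I*√14 + 324)² + 212557) = √((324 - 2*I*√14)² + 212557) = √(212557 + (324 - 2*I*√14)²)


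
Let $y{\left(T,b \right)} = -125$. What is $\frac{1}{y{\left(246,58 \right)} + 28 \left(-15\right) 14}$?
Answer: $- \frac{1}{6005} \approx -0.00016653$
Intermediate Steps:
$\frac{1}{y{\left(246,58 \right)} + 28 \left(-15\right) 14} = \frac{1}{-125 + 28 \left(-15\right) 14} = \frac{1}{-125 - 5880} = \frac{1}{-6005} = - \frac{1}{6005}$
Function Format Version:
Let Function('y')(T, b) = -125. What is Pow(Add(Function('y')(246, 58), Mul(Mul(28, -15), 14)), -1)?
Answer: Rational(-1, 6005) ≈ -0.00016653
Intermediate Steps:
Pow(Add(Function('y')(246, 58), Mul(Mul(28, -15), 14)), -1) = Pow(Add(-125, Mul(Mul(28, -15), 14)), -1) = Pow(Add(-125, Mul(-420, 14)), -1) = Pow(Add(-125, -5880), -1) = Pow(-6005, -1) = Rational(-1, 6005)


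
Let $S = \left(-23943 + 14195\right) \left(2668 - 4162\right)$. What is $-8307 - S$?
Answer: $-14571819$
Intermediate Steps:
$S = 14563512$ ($S = \left(-9748\right) \left(-1494\right) = 14563512$)
$-8307 - S = -8307 - 14563512 = -14571819$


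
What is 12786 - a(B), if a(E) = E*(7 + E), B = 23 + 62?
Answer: 4966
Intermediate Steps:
B = 85
12786 - a(B) = 12786 - 85*(7 + 85) = 12786 - 85*92 = 12786 - 1*7820 = 12786 - 7820 = 4966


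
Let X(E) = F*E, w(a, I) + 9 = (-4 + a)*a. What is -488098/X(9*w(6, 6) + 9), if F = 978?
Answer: -244049/17604 ≈ -13.863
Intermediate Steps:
w(a, I) = -9 + a*(-4 + a) (w(a, I) = -9 + (-4 + a)*a = -9 + a*(-4 + a))
X(E) = 978*E
-488098/X(9*w(6, 6) + 9) = -488098*1/(978*(9*(-9 + 6**2 - 4*6) + 9)) = -488098*1/(978*(9*(-9 + 36 - 24) + 9)) = -488098*1/(978*(9*3 + 9)) = -488098*1/(978*(27 + 9)) = -488098/(978*36) = -488098/35208 = -488098*1/35208 = -244049/17604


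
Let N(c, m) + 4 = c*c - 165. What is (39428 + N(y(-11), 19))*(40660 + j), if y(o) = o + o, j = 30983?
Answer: 2847307749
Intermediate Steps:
y(o) = 2*o
N(c, m) = -169 + c**2 (N(c, m) = -4 + (c*c - 165) = -4 + (c**2 - 165) = -4 + (-165 + c**2) = -169 + c**2)
(39428 + N(y(-11), 19))*(40660 + j) = (39428 + (-169 + (2*(-11))**2))*(40660 + 30983) = (39428 + (-169 + (-22)**2))*71643 = (39428 + (-169 + 484))*71643 = (39428 + 315)*71643 = 39743*71643 = 2847307749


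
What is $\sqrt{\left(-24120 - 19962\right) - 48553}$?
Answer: $i \sqrt{92635} \approx 304.36 i$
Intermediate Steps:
$\sqrt{\left(-24120 - 19962\right) - 48553} = \sqrt{-44082 - 48553} = \sqrt{-92635} = i \sqrt{92635}$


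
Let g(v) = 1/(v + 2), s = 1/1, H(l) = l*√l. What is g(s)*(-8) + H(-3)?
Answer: -8/3 - 3*I*√3 ≈ -2.6667 - 5.1962*I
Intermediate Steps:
H(l) = l^(3/2)
s = 1
g(v) = 1/(2 + v)
g(s)*(-8) + H(-3) = -8/(2 + 1) + (-3)^(3/2) = -8/3 - 3*I*√3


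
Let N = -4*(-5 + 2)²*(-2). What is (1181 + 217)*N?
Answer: 100656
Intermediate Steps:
N = 72 (N = -4*(-3)²*(-2) = -4*9*(-2) = -36*(-2) = 72)
(1181 + 217)*N = (1181 + 217)*72 = 1398*72 = 100656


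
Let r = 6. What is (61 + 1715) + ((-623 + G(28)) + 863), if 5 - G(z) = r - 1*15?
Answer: 2030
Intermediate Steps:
G(z) = 14 (G(z) = 5 - (6 - 1*15) = 5 - (6 - 15) = 5 - 1*(-9) = 5 + 9 = 14)
(61 + 1715) + ((-623 + G(28)) + 863) = (61 + 1715) + ((-623 + 14) + 863) = 1776 + (-609 + 863) = 1776 + 254 = 2030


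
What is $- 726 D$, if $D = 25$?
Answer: $-18150$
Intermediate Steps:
$- 726 D = \left(-726\right) 25 = -18150$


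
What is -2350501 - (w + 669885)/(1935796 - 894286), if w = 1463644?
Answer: -2448072430039/1041510 ≈ -2.3505e+6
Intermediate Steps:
-2350501 - (w + 669885)/(1935796 - 894286) = -2350501 - (1463644 + 669885)/(1935796 - 894286) = -2350501 - 2133529/1041510 = -2448072430039/1041510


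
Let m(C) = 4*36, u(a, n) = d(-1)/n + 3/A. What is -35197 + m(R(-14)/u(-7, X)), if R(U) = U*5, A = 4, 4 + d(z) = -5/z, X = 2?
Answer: -35053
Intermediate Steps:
d(z) = -4 - 5/z
R(U) = 5*U
u(a, n) = ¾ + 1/n (u(a, n) = (-4 - 5/(-1))/n + 3/4 = (-4 - 5*(-1))/n + 3*(¼) = (-4 + 5)/n + ¾ = 1/n + ¾ = ¾ + 1/n)
m(C) = 144
-35197 + m(R(-14)/u(-7, X)) = -35197 + 144 = -35053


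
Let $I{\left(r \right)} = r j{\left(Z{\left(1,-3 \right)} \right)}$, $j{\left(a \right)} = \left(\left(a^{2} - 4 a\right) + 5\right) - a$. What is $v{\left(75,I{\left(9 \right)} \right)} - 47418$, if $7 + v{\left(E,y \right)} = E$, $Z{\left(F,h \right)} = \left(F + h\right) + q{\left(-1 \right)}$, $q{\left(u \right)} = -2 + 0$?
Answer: $-47350$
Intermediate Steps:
$q{\left(u \right)} = -2$
$Z{\left(F,h \right)} = -2 + F + h$ ($Z{\left(F,h \right)} = \left(F + h\right) - 2 = -2 + F + h$)
$j{\left(a \right)} = 5 + a^{2} - 5 a$ ($j{\left(a \right)} = \left(5 + a^{2} - 4 a\right) - a = 5 + a^{2} - 5 a$)
$I{\left(r \right)} = 41 r$ ($I{\left(r \right)} = r \left(5 + \left(-2 + 1 - 3\right)^{2} - 5 \left(-2 + 1 - 3\right)\right) = r \left(5 + \left(-4\right)^{2} - -20\right) = r \left(5 + 16 + 20\right) = r 41 = 41 r$)
$v{\left(E,y \right)} = -7 + E$
$v{\left(75,I{\left(9 \right)} \right)} - 47418 = \left(-7 + 75\right) - 47418 = 68 - 47418 = -47350$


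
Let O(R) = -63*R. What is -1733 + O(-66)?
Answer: 2425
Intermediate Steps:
-1733 + O(-66) = -1733 - 63*(-66) = -1733 + 4158 = 2425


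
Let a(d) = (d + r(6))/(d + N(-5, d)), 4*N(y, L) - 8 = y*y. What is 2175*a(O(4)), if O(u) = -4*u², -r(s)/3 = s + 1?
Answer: 739500/223 ≈ 3316.1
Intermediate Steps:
N(y, L) = 2 + y²/4 (N(y, L) = 2 + (y*y)/4 = 2 + y²/4)
r(s) = -3 - 3*s (r(s) = -3*(s + 1) = -3*(1 + s) = -3 - 3*s)
a(d) = (-21 + d)/(33/4 + d) (a(d) = (d + (-3 - 3*6))/(d + (2 + (¼)*(-5)²)) = (d + (-3 - 18))/(d + (2 + (¼)*25)) = (d - 21)/(d + (2 + 25/4)) = (-21 + d)/(d + 33/4) = (-21 + d)/(33/4 + d))
2175*a(O(4)) = 2175*(4*(-21 - 4*4²)/(33 + 4*(-4*4²))) = 2175*(4*(-21 - 4*16)/(33 + 4*(-4*16))) = 2175*(4*(-21 - 64)/(33 + 4*(-64))) = 2175*(4*(-85)/(33 - 256)) = 2175*(4*(-85)/(-223)) = 2175*(4*(-1/223)*(-85)) = 2175*(340/223) = 739500/223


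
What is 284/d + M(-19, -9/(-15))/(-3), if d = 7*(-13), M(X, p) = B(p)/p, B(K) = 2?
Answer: -3466/819 ≈ -4.2320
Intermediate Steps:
M(X, p) = 2/p
d = -91
284/d + M(-19, -9/(-15))/(-3) = 284/(-91) + (2/((-9/(-15))))/(-3) = 284*(-1/91) + (2/((-9*(-1/15))))*(-⅓) = -284/91 + (2/(⅗))*(-⅓) = -284/91 + (2*(5/3))*(-⅓) = -284/91 + (10/3)*(-⅓) = -284/91 - 10/9 = -3466/819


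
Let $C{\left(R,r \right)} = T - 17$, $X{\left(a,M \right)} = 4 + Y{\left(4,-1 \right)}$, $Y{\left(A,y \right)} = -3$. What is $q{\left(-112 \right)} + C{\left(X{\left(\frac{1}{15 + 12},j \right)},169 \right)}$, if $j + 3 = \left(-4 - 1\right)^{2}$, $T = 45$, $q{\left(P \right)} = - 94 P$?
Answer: $10556$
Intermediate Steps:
$j = 22$ ($j = -3 + \left(-4 - 1\right)^{2} = -3 + \left(-5\right)^{2} = -3 + 25 = 22$)
$X{\left(a,M \right)} = 1$ ($X{\left(a,M \right)} = 4 - 3 = 1$)
$C{\left(R,r \right)} = 28$ ($C{\left(R,r \right)} = 45 - 17 = 28$)
$q{\left(-112 \right)} + C{\left(X{\left(\frac{1}{15 + 12},j \right)},169 \right)} = \left(-94\right) \left(-112\right) + 28 = 10528 + 28 = 10556$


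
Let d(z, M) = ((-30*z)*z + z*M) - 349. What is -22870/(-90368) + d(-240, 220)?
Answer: -80479424981/45184 ≈ -1.7811e+6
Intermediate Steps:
d(z, M) = -349 - 30*z² + M*z (d(z, M) = (-30*z² + M*z) - 349 = -349 - 30*z² + M*z)
-22870/(-90368) + d(-240, 220) = -22870/(-90368) + (-349 - 30*(-240)² + 220*(-240)) = -22870*(-1/90368) + (-349 - 30*57600 - 52800) = 11435/45184 + (-349 - 1728000 - 52800) = 11435/45184 - 1781149 = -80479424981/45184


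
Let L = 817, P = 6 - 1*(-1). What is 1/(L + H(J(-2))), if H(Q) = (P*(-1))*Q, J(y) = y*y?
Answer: 1/789 ≈ 0.0012674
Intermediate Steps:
P = 7 (P = 6 + 1 = 7)
J(y) = y²
H(Q) = -7*Q (H(Q) = (7*(-1))*Q = -7*Q)
1/(L + H(J(-2))) = 1/(817 - 7*(-2)²) = 1/(817 - 7*4) = 1/(817 - 28) = 1/789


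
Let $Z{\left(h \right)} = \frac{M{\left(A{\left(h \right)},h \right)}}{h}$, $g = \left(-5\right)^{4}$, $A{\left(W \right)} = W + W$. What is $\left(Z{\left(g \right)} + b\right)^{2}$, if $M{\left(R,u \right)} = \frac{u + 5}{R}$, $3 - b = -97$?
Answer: $\frac{61036140628969}{6103515625} \approx 10000.0$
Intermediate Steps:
$b = 100$ ($b = 3 - -97 = 3 + 97 = 100$)
$A{\left(W \right)} = 2 W$
$g = 625$
$M{\left(R,u \right)} = \frac{5 + u}{R}$
$Z{\left(h \right)} = \frac{5 + h}{2 h^{2}}$ ($Z{\left(h \right)} = \frac{\frac{1}{2 h} \left(5 + h\right)}{h} = \frac{\frac{1}{2} \frac{1}{h} \left(5 + h\right)}{h} = \frac{5 + h}{2 h^{2}}$)
$\left(Z{\left(g \right)} + b\right)^{2} = \left(\frac{5 + 625}{2 \cdot 390625} + 100\right)^{2} = \left(\frac{1}{2} \cdot \frac{1}{390625} \cdot 630 + 100\right)^{2} = \left(\frac{63}{78125} + 100\right)^{2} = \left(\frac{7812563}{78125}\right)^{2} = \frac{61036140628969}{6103515625}$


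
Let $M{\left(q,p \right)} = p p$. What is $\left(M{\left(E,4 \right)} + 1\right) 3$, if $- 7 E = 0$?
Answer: $51$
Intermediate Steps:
$E = 0$ ($E = \left(- \frac{1}{7}\right) 0 = 0$)
$M{\left(q,p \right)} = p^{2}$
$\left(M{\left(E,4 \right)} + 1\right) 3 = \left(4^{2} + 1\right) 3 = \left(16 + 1\right) 3 = 17 \cdot 3 = 51$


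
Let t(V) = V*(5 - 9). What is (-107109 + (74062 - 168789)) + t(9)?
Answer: -201872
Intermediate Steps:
t(V) = -4*V (t(V) = V*(-4) = -4*V)
(-107109 + (74062 - 168789)) + t(9) = (-107109 + (74062 - 168789)) - 4*9 = (-107109 - 94727) - 36 = -201836 - 36 = -201872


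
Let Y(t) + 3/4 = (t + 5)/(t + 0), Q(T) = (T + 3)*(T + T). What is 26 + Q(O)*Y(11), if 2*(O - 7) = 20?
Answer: 5556/11 ≈ 505.09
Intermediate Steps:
O = 17 (O = 7 + (½)*20 = 7 + 10 = 17)
Q(T) = 2*T*(3 + T) (Q(T) = (3 + T)*(2*T) = 2*T*(3 + T))
Y(t) = -¾ + (5 + t)/t (Y(t) = -¾ + (t + 5)/(t + 0) = -¾ + (5 + t)/t)
26 + Q(O)*Y(11) = 26 + (2*17*(3 + 17))*((¼)*(20 + 11)/11) = 26 + (2*17*20)*((¼)*(1/11)*31) = 26 + 680*(31/44) = 26 + 5270/11 = 5556/11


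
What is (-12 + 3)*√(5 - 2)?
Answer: -9*√3 ≈ -15.588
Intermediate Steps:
(-12 + 3)*√(5 - 2) = -9*√3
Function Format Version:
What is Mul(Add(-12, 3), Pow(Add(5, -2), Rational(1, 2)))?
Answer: Mul(-9, Pow(3, Rational(1, 2))) ≈ -15.588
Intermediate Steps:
Mul(Add(-12, 3), Pow(Add(5, -2), Rational(1, 2))) = Mul(-9, Pow(3, Rational(1, 2)))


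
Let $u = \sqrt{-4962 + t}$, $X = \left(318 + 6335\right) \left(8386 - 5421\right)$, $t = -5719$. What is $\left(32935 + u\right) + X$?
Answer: $19759080 + i \sqrt{10681} \approx 1.9759 \cdot 10^{7} + 103.35 i$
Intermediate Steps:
$X = 19726145$ ($X = 6653 \cdot 2965 = 19726145$)
$u = i \sqrt{10681}$ ($u = \sqrt{-4962 - 5719} = \sqrt{-10681} = i \sqrt{10681} \approx 103.35 i$)
$\left(32935 + u\right) + X = \left(32935 + i \sqrt{10681}\right) + 19726145 = 19759080 + i \sqrt{10681}$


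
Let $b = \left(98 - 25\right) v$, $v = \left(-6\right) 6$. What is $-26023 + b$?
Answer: $-28651$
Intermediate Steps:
$v = -36$
$b = -2628$ ($b = \left(98 - 25\right) \left(-36\right) = 73 \left(-36\right) = -2628$)
$-26023 + b = -26023 - 2628 = -28651$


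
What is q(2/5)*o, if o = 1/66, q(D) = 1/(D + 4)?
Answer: 5/1452 ≈ 0.0034435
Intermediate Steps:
q(D) = 1/(4 + D)
o = 1/66 ≈ 0.015152
q(2/5)*o = (1/66)/(4 + 2/5) = (1/66)/(4 + 2*(⅕)) = (1/66)/(4 + ⅖) = (1/66)/(22/5) = (5/22)*(1/66) = 5/1452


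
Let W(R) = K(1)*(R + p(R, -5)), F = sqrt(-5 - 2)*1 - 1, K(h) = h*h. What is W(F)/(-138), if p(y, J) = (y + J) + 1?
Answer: 1/23 - I*sqrt(7)/69 ≈ 0.043478 - 0.038344*I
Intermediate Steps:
K(h) = h**2
p(y, J) = 1 + J + y (p(y, J) = (J + y) + 1 = 1 + J + y)
F = -1 + I*sqrt(7) (F = sqrt(-7)*1 - 1 = (I*sqrt(7))*1 - 1 = I*sqrt(7) - 1 = -1 + I*sqrt(7) ≈ -1.0 + 2.6458*I)
W(R) = -4 + 2*R (W(R) = 1**2*(R + (1 - 5 + R)) = 1*(R + (-4 + R)) = 1*(-4 + 2*R) = -4 + 2*R)
W(F)/(-138) = (-4 + 2*(-1 + I*sqrt(7)))/(-138) = (-4 + (-2 + 2*I*sqrt(7)))*(-1/138) = (-6 + 2*I*sqrt(7))*(-1/138) = 1/23 - I*sqrt(7)/69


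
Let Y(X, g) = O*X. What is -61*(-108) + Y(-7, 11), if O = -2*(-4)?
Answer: 6532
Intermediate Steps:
O = 8
Y(X, g) = 8*X
-61*(-108) + Y(-7, 11) = -61*(-108) + 8*(-7) = 6588 - 56 = 6532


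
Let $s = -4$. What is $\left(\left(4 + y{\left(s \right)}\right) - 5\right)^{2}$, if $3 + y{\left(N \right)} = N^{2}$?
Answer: $144$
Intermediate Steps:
$y{\left(N \right)} = -3 + N^{2}$
$\left(\left(4 + y{\left(s \right)}\right) - 5\right)^{2} = \left(\left(4 - \left(3 - \left(-4\right)^{2}\right)\right) - 5\right)^{2} = \left(\left(4 + \left(-3 + 16\right)\right) - 5\right)^{2} = \left(\left(4 + 13\right) - 5\right)^{2} = \left(17 - 5\right)^{2} = 12^{2} = 144$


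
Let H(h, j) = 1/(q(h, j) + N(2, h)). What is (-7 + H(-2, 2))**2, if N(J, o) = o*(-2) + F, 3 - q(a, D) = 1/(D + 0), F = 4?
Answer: 21025/441 ≈ 47.676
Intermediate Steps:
q(a, D) = 3 - 1/D (q(a, D) = 3 - 1/(D + 0) = 3 - 1/D)
N(J, o) = 4 - 2*o (N(J, o) = o*(-2) + 4 = -2*o + 4 = 4 - 2*o)
H(h, j) = 1/(7 - 1/j - 2*h) (H(h, j) = 1/((3 - 1/j) + (4 - 2*h)) = 1/(7 - 1/j - 2*h))
(-7 + H(-2, 2))**2 = (-7 - 1*2/(1 + 2*(-7 + 2*(-2))))**2 = (-7 - 1*2/(1 + 2*(-7 - 4)))**2 = (-7 - 1*2/(1 + 2*(-11)))**2 = (-7 - 1*2/(1 - 22))**2 = (-7 - 1*2/(-21))**2 = (-7 - 1*2*(-1/21))**2 = (-7 + 2/21)**2 = (-145/21)**2 = 21025/441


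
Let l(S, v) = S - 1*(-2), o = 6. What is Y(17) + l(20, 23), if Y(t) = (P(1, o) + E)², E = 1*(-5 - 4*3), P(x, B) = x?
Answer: 278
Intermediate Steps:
l(S, v) = 2 + S (l(S, v) = S + 2 = 2 + S)
E = -17 (E = 1*(-5 - 12) = 1*(-17) = -17)
Y(t) = 256 (Y(t) = (1 - 17)² = (-16)² = 256)
Y(17) + l(20, 23) = 256 + (2 + 20) = 256 + 22 = 278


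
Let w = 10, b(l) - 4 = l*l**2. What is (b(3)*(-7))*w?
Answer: -2170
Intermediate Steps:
b(l) = 4 + l**3 (b(l) = 4 + l*l**2 = 4 + l**3)
(b(3)*(-7))*w = ((4 + 3**3)*(-7))*10 = ((4 + 27)*(-7))*10 = (31*(-7))*10 = -217*10 = -2170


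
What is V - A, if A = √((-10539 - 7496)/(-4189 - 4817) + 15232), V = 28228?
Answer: 28228 - √1235600027562/9006 ≈ 28105.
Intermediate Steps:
A = √1235600027562/9006 (A = √(-18035/(-9006) + 15232) = √(-18035*(-1/9006) + 15232) = √(18035/9006 + 15232) = √(137197427/9006) = √1235600027562/9006 ≈ 123.43)
V - A = 28228 - √1235600027562/9006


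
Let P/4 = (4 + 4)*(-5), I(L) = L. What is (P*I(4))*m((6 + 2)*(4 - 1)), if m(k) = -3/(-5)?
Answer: -384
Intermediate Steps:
P = -160 (P = 4*((4 + 4)*(-5)) = 4*(8*(-5)) = 4*(-40) = -160)
m(k) = ⅗ (m(k) = -3*(-⅕) = ⅗)
(P*I(4))*m((6 + 2)*(4 - 1)) = -160*4*(⅗) = -640*⅗ = -384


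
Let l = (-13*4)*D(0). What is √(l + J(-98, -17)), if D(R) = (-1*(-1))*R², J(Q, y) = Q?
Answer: 7*I*√2 ≈ 9.8995*I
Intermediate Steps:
D(R) = R² (D(R) = 1*R² = R²)
l = 0 (l = -13*4*0² = -52*0 = 0)
√(l + J(-98, -17)) = √(0 - 98) = √(-98) = 7*I*√2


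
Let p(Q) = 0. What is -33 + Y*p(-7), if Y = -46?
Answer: -33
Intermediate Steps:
-33 + Y*p(-7) = -33 - 46*0 = -33 + 0 = -33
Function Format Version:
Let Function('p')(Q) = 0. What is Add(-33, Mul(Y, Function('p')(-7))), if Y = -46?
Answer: -33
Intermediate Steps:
Add(-33, Mul(Y, Function('p')(-7))) = Add(-33, Mul(-46, 0)) = Add(-33, 0) = -33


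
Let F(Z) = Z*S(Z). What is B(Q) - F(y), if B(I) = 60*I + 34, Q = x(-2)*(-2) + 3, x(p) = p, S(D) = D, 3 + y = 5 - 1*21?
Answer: 93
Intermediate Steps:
y = -19 (y = -3 + (5 - 1*21) = -3 + (5 - 21) = -3 - 16 = -19)
F(Z) = Z**2 (F(Z) = Z*Z = Z**2)
Q = 7 (Q = -2*(-2) + 3 = 4 + 3 = 7)
B(I) = 34 + 60*I
B(Q) - F(y) = (34 + 60*7) - 1*(-19)**2 = (34 + 420) - 1*361 = 454 - 361 = 93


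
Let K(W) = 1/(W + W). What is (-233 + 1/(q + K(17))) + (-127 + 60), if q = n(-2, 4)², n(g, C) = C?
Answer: -163466/545 ≈ -299.94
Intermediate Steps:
q = 16 (q = 4² = 16)
K(W) = 1/(2*W)
(-233 + 1/(q + K(17))) + (-127 + 60) = (-233 + 1/(16 + (½)/17)) + (-127 + 60) = (-233 + 1/(16 + (½)*(1/17))) - 67 = (-233 + 1/(16 + 1/34)) - 67 = (-233 + 1/(545/34)) - 67 = (-233 + 34/545) - 67 = -126951/545 - 67 = -163466/545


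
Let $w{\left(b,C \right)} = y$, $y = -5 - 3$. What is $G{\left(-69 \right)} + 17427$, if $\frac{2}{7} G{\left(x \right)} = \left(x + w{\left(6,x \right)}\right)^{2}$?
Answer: $\frac{76357}{2} \approx 38179.0$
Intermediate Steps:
$y = -8$ ($y = -5 - 3 = -8$)
$w{\left(b,C \right)} = -8$
$G{\left(x \right)} = \frac{7 \left(-8 + x\right)^{2}}{2}$ ($G{\left(x \right)} = \frac{7 \left(x - 8\right)^{2}}{2} = \frac{7 \left(-8 + x\right)^{2}}{2}$)
$G{\left(-69 \right)} + 17427 = \frac{7 \left(-8 - 69\right)^{2}}{2} + 17427 = \frac{7 \left(-77\right)^{2}}{2} + 17427 = \frac{7}{2} \cdot 5929 + 17427 = \frac{41503}{2} + 17427 = \frac{76357}{2}$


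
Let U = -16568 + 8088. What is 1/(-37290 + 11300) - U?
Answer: 220395199/25990 ≈ 8480.0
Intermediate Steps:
U = -8480
1/(-37290 + 11300) - U = 1/(-37290 + 11300) - 1*(-8480) = 1/(-25990) + 8480 = -1/25990 + 8480 = 220395199/25990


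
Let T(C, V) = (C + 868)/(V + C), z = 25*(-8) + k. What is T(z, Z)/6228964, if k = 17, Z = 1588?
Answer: 137/1750338884 ≈ 7.8271e-8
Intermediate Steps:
z = -183 (z = 25*(-8) + 17 = -200 + 17 = -183)
T(C, V) = (868 + C)/(C + V)
T(z, Z)/6228964 = ((868 - 183)/(-183 + 1588))/6228964 = (685/1405)*(1/6228964) = ((1/1405)*685)*(1/6228964) = (137/281)*(1/6228964) = 137/1750338884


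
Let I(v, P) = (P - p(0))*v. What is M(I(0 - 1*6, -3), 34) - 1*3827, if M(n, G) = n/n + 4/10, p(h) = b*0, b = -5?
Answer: -19128/5 ≈ -3825.6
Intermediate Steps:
p(h) = 0 (p(h) = -5*0 = 0)
I(v, P) = P*v (I(v, P) = (P - 1*0)*v = (P + 0)*v = P*v)
M(n, G) = 7/5 (M(n, G) = 1 + 4*(⅒) = 1 + ⅖ = 7/5)
M(I(0 - 1*6, -3), 34) - 1*3827 = 7/5 - 1*3827 = 7/5 - 3827 = -19128/5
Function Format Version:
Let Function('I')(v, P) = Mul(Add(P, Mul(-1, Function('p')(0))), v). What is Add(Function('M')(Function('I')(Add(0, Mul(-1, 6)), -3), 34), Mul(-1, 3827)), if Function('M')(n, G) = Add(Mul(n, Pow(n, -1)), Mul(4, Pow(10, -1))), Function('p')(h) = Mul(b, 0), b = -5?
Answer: Rational(-19128, 5) ≈ -3825.6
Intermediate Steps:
Function('p')(h) = 0 (Function('p')(h) = Mul(-5, 0) = 0)
Function('I')(v, P) = Mul(P, v) (Function('I')(v, P) = Mul(Add(P, Mul(-1, 0)), v) = Mul(Add(P, 0), v) = Mul(P, v))
Function('M')(n, G) = Rational(7, 5) (Function('M')(n, G) = Add(1, Mul(4, Rational(1, 10))) = Add(1, Rational(2, 5)) = Rational(7, 5))
Add(Function('M')(Function('I')(Add(0, Mul(-1, 6)), -3), 34), Mul(-1, 3827)) = Add(Rational(7, 5), Mul(-1, 3827)) = Add(Rational(7, 5), -3827) = Rational(-19128, 5)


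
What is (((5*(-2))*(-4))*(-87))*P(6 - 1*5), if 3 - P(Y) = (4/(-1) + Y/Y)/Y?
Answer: -20880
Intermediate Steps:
P(Y) = 3 + 3/Y (P(Y) = 3 - (4/(-1) + Y/Y)/Y = 3 - (4*(-1) + 1)/Y = 3 - (-4 + 1)/Y = 3 - (-3)/Y = 3 + 3/Y)
(((5*(-2))*(-4))*(-87))*P(6 - 1*5) = (((5*(-2))*(-4))*(-87))*(3 + 3/(6 - 1*5)) = (-10*(-4)*(-87))*(3 + 3/(6 - 5)) = (40*(-87))*(3 + 3/1) = -3480*(3 + 3*1) = -3480*(3 + 3) = -3480*6 = -20880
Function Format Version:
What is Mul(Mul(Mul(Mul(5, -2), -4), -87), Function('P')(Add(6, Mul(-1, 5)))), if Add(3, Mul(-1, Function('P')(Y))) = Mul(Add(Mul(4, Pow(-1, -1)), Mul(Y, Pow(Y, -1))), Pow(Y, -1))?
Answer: -20880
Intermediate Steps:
Function('P')(Y) = Add(3, Mul(3, Pow(Y, -1))) (Function('P')(Y) = Add(3, Mul(-1, Mul(Add(Mul(4, Pow(-1, -1)), Mul(Y, Pow(Y, -1))), Pow(Y, -1)))) = Add(3, Mul(-1, Mul(Add(Mul(4, -1), 1), Pow(Y, -1)))) = Add(3, Mul(-1, Mul(Add(-4, 1), Pow(Y, -1)))) = Add(3, Mul(-1, Mul(-3, Pow(Y, -1)))) = Add(3, Mul(3, Pow(Y, -1))))
Mul(Mul(Mul(Mul(5, -2), -4), -87), Function('P')(Add(6, Mul(-1, 5)))) = Mul(Mul(Mul(Mul(5, -2), -4), -87), Add(3, Mul(3, Pow(Add(6, Mul(-1, 5)), -1)))) = Mul(Mul(Mul(-10, -4), -87), Add(3, Mul(3, Pow(Add(6, -5), -1)))) = Mul(Mul(40, -87), Add(3, Mul(3, Pow(1, -1)))) = Mul(-3480, Add(3, Mul(3, 1))) = Mul(-3480, Add(3, 3)) = Mul(-3480, 6) = -20880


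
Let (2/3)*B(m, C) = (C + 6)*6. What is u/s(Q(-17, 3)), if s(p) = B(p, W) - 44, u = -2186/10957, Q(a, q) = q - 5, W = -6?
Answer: 1093/241054 ≈ 0.0045343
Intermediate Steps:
Q(a, q) = -5 + q
B(m, C) = 54 + 9*C (B(m, C) = 3*((C + 6)*6)/2 = 3*((6 + C)*6)/2 = 3*(36 + 6*C)/2 = 54 + 9*C)
u = -2186/10957 (u = -2186*1/10957 = -2186/10957 ≈ -0.19951)
s(p) = -44 (s(p) = (54 + 9*(-6)) - 44 = (54 - 54) - 44 = 0 - 44 = -44)
u/s(Q(-17, 3)) = -2186/10957/(-44) = -2186/10957*(-1/44) = 1093/241054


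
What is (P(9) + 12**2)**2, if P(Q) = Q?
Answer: 23409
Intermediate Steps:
(P(9) + 12**2)**2 = (9 + 12**2)**2 = (9 + 144)**2 = 153**2 = 23409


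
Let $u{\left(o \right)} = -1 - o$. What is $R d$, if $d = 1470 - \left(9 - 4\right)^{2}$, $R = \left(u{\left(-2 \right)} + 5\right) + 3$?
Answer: $13005$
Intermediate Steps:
$R = 9$ ($R = \left(\left(-1 - -2\right) + 5\right) + 3 = \left(\left(-1 + 2\right) + 5\right) + 3 = \left(1 + 5\right) + 3 = 6 + 3 = 9$)
$d = 1445$ ($d = 1470 - 5^{2} = 1470 - 25 = 1445$)
$R d = 9 \cdot 1445 = 13005$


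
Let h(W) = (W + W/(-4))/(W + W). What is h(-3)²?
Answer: 9/64 ≈ 0.14063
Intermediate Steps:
h(W) = 3/8 (h(W) = (W + W*(-¼))/((2*W)) = (W - W/4)*(1/(2*W)) = (3*W/4)*(1/(2*W)) = 3/8)
h(-3)² = (3/8)² = 9/64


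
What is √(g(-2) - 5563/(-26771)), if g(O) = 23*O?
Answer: I*√32818649213/26771 ≈ 6.767*I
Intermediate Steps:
√(g(-2) - 5563/(-26771)) = √(23*(-2) - 5563/(-26771)) = √(-46 - 5563*(-1/26771)) = √(-46 + 5563/26771) = √(-1225903/26771) = I*√32818649213/26771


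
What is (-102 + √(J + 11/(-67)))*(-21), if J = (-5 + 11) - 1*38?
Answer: 2142 - 21*I*√144385/67 ≈ 2142.0 - 119.1*I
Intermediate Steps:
J = -32 (J = 6 - 38 = -32)
(-102 + √(J + 11/(-67)))*(-21) = (-102 + √(-32 + 11/(-67)))*(-21) = (-102 + √(-32 + 11*(-1/67)))*(-21) = (-102 + √(-32 - 11/67))*(-21) = (-102 + √(-2155/67))*(-21) = (-102 + I*√144385/67)*(-21) = 2142 - 21*I*√144385/67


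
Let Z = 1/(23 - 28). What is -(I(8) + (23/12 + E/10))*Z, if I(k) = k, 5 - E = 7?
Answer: 583/300 ≈ 1.9433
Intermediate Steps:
E = -2 (E = 5 - 1*7 = 5 - 7 = -2)
Z = -1/5 (Z = 1/(-5) = -1/5 ≈ -0.20000)
-(I(8) + (23/12 + E/10))*Z = -(8 + (23/12 - 2/10))*(-1)/5 = -(8 + (23*(1/12) - 2*1/10))*(-1)/5 = -(8 + (23/12 - 1/5))*(-1)/5 = -(8 + 103/60)*(-1)/5 = -583*(-1)/(60*5) = -1*(-583/300) = 583/300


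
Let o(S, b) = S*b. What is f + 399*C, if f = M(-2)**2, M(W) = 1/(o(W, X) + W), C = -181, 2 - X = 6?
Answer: -2599883/36 ≈ -72219.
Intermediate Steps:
X = -4 (X = 2 - 1*6 = 2 - 6 = -4)
M(W) = -1/(3*W) (M(W) = 1/(W*(-4) + W) = 1/(-4*W + W) = 1/(-3*W) = -1/(3*W))
f = 1/36 (f = (-1/3/(-2))**2 = (-1/3*(-1/2))**2 = (1/6)**2 = 1/36 ≈ 0.027778)
f + 399*C = 1/36 + 399*(-181) = 1/36 - 72219 = -2599883/36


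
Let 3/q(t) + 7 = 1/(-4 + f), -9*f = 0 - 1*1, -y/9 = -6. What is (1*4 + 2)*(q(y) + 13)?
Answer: 9591/127 ≈ 75.520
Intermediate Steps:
y = 54 (y = -9*(-6) = 54)
f = 1/9 (f = -(0 - 1*1)/9 = -(0 - 1)/9 = -1/9*(-1) = 1/9 ≈ 0.11111)
q(t) = -105/254 (q(t) = 3/(-7 + 1/(-4 + 1/9)) = 3/(-7 + 1/(-35/9)) = 3/(-7 - 9/35) = 3/(-254/35) = 3*(-35/254) = -105/254)
(1*4 + 2)*(q(y) + 13) = (1*4 + 2)*(-105/254 + 13) = (4 + 2)*(3197/254) = 6*(3197/254) = 9591/127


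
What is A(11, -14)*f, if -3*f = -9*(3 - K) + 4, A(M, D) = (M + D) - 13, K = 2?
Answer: -80/3 ≈ -26.667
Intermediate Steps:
A(M, D) = -13 + D + M (A(M, D) = (D + M) - 13 = -13 + D + M)
f = 5/3 (f = -(-9*(3 - 1*2) + 4)/3 = -(-9*(3 - 2) + 4)/3 = -(-9*1 + 4)/3 = -(-9 + 4)/3 = -⅓*(-5) = 5/3 ≈ 1.6667)
A(11, -14)*f = (-13 - 14 + 11)*(5/3) = -16*5/3 = -80/3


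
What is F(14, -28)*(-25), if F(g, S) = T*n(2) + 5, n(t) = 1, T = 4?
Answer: -225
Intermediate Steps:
F(g, S) = 9 (F(g, S) = 4*1 + 5 = 4 + 5 = 9)
F(14, -28)*(-25) = 9*(-25) = -225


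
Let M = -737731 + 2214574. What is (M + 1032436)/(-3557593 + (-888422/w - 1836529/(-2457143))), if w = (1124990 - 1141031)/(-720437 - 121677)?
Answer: -98903309228877777/1978540542548974514 ≈ -0.049988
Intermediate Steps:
M = 1476843
w = 16041/842114 (w = -16041/(-842114) = -16041*(-1/842114) = 16041/842114 ≈ 0.019048)
(M + 1032436)/(-3557593 + (-888422/w - 1836529/(-2457143))) = (1476843 + 1032436)/(-3557593 + (-888422/16041/842114 - 1836529/(-2457143))) = 2509279/(-3557593 + (-888422*842114/16041 - 1836529*(-1/2457143))) = 2509279/(-3557593 + (-748152604108/16041 + 1836529/2457143)) = 2509279/(-3557593 - 1838317904655981755/39415030863) = 2509279/(-1978540542548974514/39415030863) = 2509279*(-39415030863/1978540542548974514) = -98903309228877777/1978540542548974514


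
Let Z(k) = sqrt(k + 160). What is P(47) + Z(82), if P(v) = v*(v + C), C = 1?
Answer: 2256 + 11*sqrt(2) ≈ 2271.6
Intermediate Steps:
P(v) = v*(1 + v) (P(v) = v*(v + 1) = v*(1 + v))
Z(k) = sqrt(160 + k)
P(47) + Z(82) = 47*(1 + 47) + sqrt(160 + 82) = 47*48 + sqrt(242) = 2256 + 11*sqrt(2)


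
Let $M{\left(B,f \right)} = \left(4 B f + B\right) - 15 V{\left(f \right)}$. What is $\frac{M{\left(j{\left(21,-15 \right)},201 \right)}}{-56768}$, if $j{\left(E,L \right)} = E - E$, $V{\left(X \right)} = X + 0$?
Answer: $\frac{3015}{56768} \approx 0.053111$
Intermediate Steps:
$V{\left(X \right)} = X$
$j{\left(E,L \right)} = 0$
$M{\left(B,f \right)} = B - 15 f + 4 B f$ ($M{\left(B,f \right)} = \left(4 B f + B\right) - 15 f = \left(B + 4 B f\right) - 15 f = B - 15 f + 4 B f$)
$\frac{M{\left(j{\left(21,-15 \right)},201 \right)}}{-56768} = \frac{0 - 3015 + 4 \cdot 0 \cdot 201}{-56768} = \left(0 - 3015 + 0\right) \left(- \frac{1}{56768}\right) = \left(-3015\right) \left(- \frac{1}{56768}\right) = \frac{3015}{56768}$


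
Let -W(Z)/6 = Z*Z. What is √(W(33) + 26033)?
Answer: √19499 ≈ 139.64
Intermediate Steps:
W(Z) = -6*Z² (W(Z) = -6*Z*Z = -6*Z²)
√(W(33) + 26033) = √(-6*33² + 26033) = √(-6*1089 + 26033) = √(-6534 + 26033) = √19499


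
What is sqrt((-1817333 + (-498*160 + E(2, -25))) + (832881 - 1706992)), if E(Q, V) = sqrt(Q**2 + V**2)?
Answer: sqrt(-2771124 + sqrt(629)) ≈ 1664.7*I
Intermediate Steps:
sqrt((-1817333 + (-498*160 + E(2, -25))) + (832881 - 1706992)) = sqrt((-1817333 + (-498*160 + sqrt(2**2 + (-25)**2))) + (832881 - 1706992)) = sqrt((-1817333 + (-79680 + sqrt(4 + 625))) - 874111) = sqrt((-1817333 + (-79680 + sqrt(629))) - 874111) = sqrt((-1897013 + sqrt(629)) - 874111) = sqrt(-2771124 + sqrt(629))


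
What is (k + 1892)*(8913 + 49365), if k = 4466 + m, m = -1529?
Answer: 281424462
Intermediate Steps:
k = 2937 (k = 4466 - 1529 = 2937)
(k + 1892)*(8913 + 49365) = (2937 + 1892)*(8913 + 49365) = 4829*58278 = 281424462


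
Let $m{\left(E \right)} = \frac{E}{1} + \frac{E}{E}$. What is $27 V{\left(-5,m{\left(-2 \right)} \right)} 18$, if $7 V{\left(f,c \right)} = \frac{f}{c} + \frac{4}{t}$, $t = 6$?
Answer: $\frac{2754}{7} \approx 393.43$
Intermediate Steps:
$m{\left(E \right)} = 1 + E$ ($m{\left(E \right)} = E 1 + 1 = E + 1 = 1 + E$)
$V{\left(f,c \right)} = \frac{2}{21} + \frac{f}{7 c}$ ($V{\left(f,c \right)} = \frac{\frac{f}{c} + \frac{4}{6}}{7} = \frac{\frac{f}{c} + 4 \cdot \frac{1}{6}}{7} = \frac{\frac{f}{c} + \frac{2}{3}}{7} = \frac{\frac{2}{3} + \frac{f}{c}}{7} = \frac{2}{21} + \frac{f}{7 c}$)
$27 V{\left(-5,m{\left(-2 \right)} \right)} 18 = 27 \left(\frac{2}{21} + \frac{1}{7} \left(-5\right) \frac{1}{1 - 2}\right) 18 = 27 \left(\frac{2}{21} + \frac{1}{7} \left(-5\right) \frac{1}{-1}\right) 18 = 27 \left(\frac{2}{21} + \frac{1}{7} \left(-5\right) \left(-1\right)\right) 18 = 27 \left(\frac{2}{21} + \frac{5}{7}\right) 18 = 27 \cdot \frac{17}{21} \cdot 18 = \frac{153}{7} \cdot 18 = \frac{2754}{7}$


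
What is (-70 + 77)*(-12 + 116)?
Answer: 728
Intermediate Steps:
(-70 + 77)*(-12 + 116) = 7*104 = 728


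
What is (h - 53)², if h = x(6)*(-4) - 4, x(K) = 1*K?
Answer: 6561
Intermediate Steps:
x(K) = K
h = -28 (h = 6*(-4) - 4 = -24 - 4 = -28)
(h - 53)² = (-28 - 53)² = (-81)² = 6561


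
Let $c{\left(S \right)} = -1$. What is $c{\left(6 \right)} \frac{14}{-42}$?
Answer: $\frac{1}{3} \approx 0.33333$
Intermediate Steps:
$c{\left(6 \right)} \frac{14}{-42} = - \frac{14}{-42} = - \frac{14 \left(-1\right)}{42} = \left(-1\right) \left(- \frac{1}{3}\right) = \frac{1}{3}$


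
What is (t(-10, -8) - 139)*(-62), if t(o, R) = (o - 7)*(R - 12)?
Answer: -12462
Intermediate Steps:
t(o, R) = (-12 + R)*(-7 + o) (t(o, R) = (-7 + o)*(-12 + R) = (-12 + R)*(-7 + o))
(t(-10, -8) - 139)*(-62) = ((84 - 12*(-10) - 7*(-8) - 8*(-10)) - 139)*(-62) = ((84 + 120 + 56 + 80) - 139)*(-62) = (340 - 139)*(-62) = 201*(-62) = -12462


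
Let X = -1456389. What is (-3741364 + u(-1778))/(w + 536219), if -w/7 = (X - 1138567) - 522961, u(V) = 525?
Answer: -3740839/22361638 ≈ -0.16729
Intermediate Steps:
w = 21825419 (w = -7*((-1456389 - 1138567) - 522961) = -7*(-2594956 - 522961) = -7*(-3117917) = 21825419)
(-3741364 + u(-1778))/(w + 536219) = (-3741364 + 525)/(21825419 + 536219) = -3740839/22361638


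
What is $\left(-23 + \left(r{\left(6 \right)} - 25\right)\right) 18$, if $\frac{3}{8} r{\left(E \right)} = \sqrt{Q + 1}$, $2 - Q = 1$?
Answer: $-864 + 48 \sqrt{2} \approx -796.12$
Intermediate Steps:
$Q = 1$ ($Q = 2 - 1 = 1$)
$r{\left(E \right)} = \frac{8 \sqrt{2}}{3}$ ($r{\left(E \right)} = \frac{8 \sqrt{1 + 1}}{3} = \frac{8 \sqrt{2}}{3}$)
$\left(-23 + \left(r{\left(6 \right)} - 25\right)\right) 18 = \left(-23 - \left(25 - \frac{8 \sqrt{2}}{3}\right)\right) 18 = \left(-48 + \frac{8 \sqrt{2}}{3}\right) 18 = -864 + 48 \sqrt{2}$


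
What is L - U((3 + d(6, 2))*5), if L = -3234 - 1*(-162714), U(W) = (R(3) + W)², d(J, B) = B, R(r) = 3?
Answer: 158696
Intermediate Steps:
U(W) = (3 + W)²
L = 159480 (L = -3234 + 162714 = 159480)
L - U((3 + d(6, 2))*5) = 159480 - (3 + (3 + 2)*5)² = 159480 - (3 + 5*5)² = 159480 - (3 + 25)² = 159480 - 1*28² = 159480 - 1*784 = 159480 - 784 = 158696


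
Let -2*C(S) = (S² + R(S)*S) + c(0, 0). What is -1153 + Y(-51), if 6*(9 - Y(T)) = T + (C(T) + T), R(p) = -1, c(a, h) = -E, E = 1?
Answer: -10873/12 ≈ -906.08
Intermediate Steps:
c(a, h) = -1 (c(a, h) = -1*1 = -1)
C(S) = ½ + S/2 - S²/2 (C(S) = -((S² - S) - 1)/2 = -(-1 + S² - S)/2 = ½ + S/2 - S²/2)
Y(T) = 107/12 - 5*T/12 + T²/12 (Y(T) = 9 - (T + ((½ + T/2 - T²/2) + T))/6 = 9 - (T + (½ - T²/2 + 3*T/2))/6 = 9 - (½ - T²/2 + 5*T/2)/6 = 9 + (-1/12 - 5*T/12 + T²/12) = 107/12 - 5*T/12 + T²/12)
-1153 + Y(-51) = -1153 + (107/12 - 5/12*(-51) + (1/12)*(-51)²) = -1153 + (107/12 + 85/4 + (1/12)*2601) = -1153 + (107/12 + 85/4 + 867/4) = -1153 + 2963/12 = -10873/12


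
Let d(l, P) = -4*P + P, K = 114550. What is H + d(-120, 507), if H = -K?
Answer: -116071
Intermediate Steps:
H = -114550 (H = -1*114550 = -114550)
d(l, P) = -3*P
H + d(-120, 507) = -114550 - 3*507 = -114550 - 1521 = -116071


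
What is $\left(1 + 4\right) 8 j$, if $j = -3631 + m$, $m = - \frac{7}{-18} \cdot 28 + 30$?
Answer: $- \frac{1292440}{9} \approx -1.436 \cdot 10^{5}$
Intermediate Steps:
$m = \frac{368}{9}$ ($m = \left(-7\right) \left(- \frac{1}{18}\right) 28 + 30 = \frac{7}{18} \cdot 28 + 30 = \frac{98}{9} + 30 = \frac{368}{9} \approx 40.889$)
$j = - \frac{32311}{9}$ ($j = -3631 + \frac{368}{9} = - \frac{32311}{9} \approx -3590.1$)
$\left(1 + 4\right) 8 j = \left(1 + 4\right) 8 \left(- \frac{32311}{9}\right) = 5 \cdot 8 \left(- \frac{32311}{9}\right) = 40 \left(- \frac{32311}{9}\right) = - \frac{1292440}{9}$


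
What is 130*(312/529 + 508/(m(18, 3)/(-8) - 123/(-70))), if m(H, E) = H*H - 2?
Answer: -4672344560/2850781 ≈ -1639.0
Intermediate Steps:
m(H, E) = -2 + H² (m(H, E) = H² - 2 = -2 + H²)
130*(312/529 + 508/(m(18, 3)/(-8) - 123/(-70))) = 130*(312/529 + 508/((-2 + 18²)/(-8) - 123/(-70))) = 130*(312*(1/529) + 508/((-2 + 324)*(-⅛) - 123*(-1/70))) = 130*(312/529 + 508/(322*(-⅛) + 123/70)) = 130*(312/529 + 508/(-161/4 + 123/70)) = 130*(312/529 + 508/(-5389/140)) = 130*(312/529 + 508*(-140/5389)) = 130*(312/529 - 71120/5389) = 130*(-35941112/2850781) = -4672344560/2850781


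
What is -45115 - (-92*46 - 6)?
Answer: -40877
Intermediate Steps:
-45115 - (-92*46 - 6) = -45115 - (-4232 - 6) = -45115 - 1*(-4238) = -45115 + 4238 = -40877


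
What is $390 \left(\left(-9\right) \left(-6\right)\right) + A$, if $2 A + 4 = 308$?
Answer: $21212$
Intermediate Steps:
$A = 152$ ($A = -2 + \frac{1}{2} \cdot 308 = -2 + 154 = 152$)
$390 \left(\left(-9\right) \left(-6\right)\right) + A = 390 \left(\left(-9\right) \left(-6\right)\right) + 152 = 390 \cdot 54 + 152 = 21060 + 152 = 21212$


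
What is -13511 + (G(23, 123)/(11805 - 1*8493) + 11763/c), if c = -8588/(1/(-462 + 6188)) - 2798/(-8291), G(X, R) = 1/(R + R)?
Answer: -249339292801868555507/18454539886763040 ≈ -13511.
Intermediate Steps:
G(X, R) = 1/(2*R)
c = -407708993610/8291 (c = -8588/(1/5726) - 2798*(-1/8291) = -8588/1/5726 + 2798/8291 = -8588*5726 + 2798/8291 = -49174888 + 2798/8291 = -407708993610/8291 ≈ -4.9175e+7)
-13511 + (G(23, 123)/(11805 - 1*8493) + 11763/c) = -13511 + (((½)/123)/(11805 - 1*8493) + 11763/(-407708993610/8291)) = -13511 + (((½)*(1/123))/(11805 - 8493) + 11763*(-8291/407708993610)) = -13511 + ((1/246)/3312 - 10836337/45300999290) = -13511 + ((1/246)*(1/3312) - 10836337/45300999290) = -13511 + (1/814752 - 10836337/45300999290) = -13511 - 4391813122067/18454539886763040 = -249339292801868555507/18454539886763040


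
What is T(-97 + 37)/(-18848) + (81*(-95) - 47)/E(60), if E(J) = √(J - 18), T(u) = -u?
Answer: -15/4712 - 553*√42/3 ≈ -1194.6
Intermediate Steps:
E(J) = √(-18 + J)
T(-97 + 37)/(-18848) + (81*(-95) - 47)/E(60) = -(-97 + 37)/(-18848) + (81*(-95) - 47)/(√(-18 + 60)) = -1*(-60)*(-1/18848) + (-7695 - 47)/(√42) = 60*(-1/18848) - 553*√42/3 = -15/4712 - 553*√42/3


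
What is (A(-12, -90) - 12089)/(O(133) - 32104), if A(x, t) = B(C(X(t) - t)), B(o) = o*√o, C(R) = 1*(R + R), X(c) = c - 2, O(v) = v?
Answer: 12089/31971 + 8*I/31971 ≈ 0.37812 + 0.00025023*I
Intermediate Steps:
X(c) = -2 + c
C(R) = 2*R (C(R) = 1*(2*R) = 2*R)
B(o) = o^(3/2)
A(x, t) = -8*I (A(x, t) = (2*((-2 + t) - t))^(3/2) = (2*(-2))^(3/2) = (-4)^(3/2) = -8*I)
(A(-12, -90) - 12089)/(O(133) - 32104) = (-8*I - 12089)/(133 - 32104) = (-12089 - 8*I)/(-31971) = (-12089 - 8*I)*(-1/31971) = 12089/31971 + 8*I/31971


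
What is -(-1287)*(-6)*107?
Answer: -826254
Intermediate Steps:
-(-1287)*(-6)*107 = -117*66*107 = -7722*107 = -826254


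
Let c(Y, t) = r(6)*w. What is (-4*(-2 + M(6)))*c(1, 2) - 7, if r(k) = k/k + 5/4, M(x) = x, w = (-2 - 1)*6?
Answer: 641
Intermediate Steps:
w = -18 (w = -3*6 = -18)
r(k) = 9/4 (r(k) = 1 + 5*(¼) = 1 + 5/4 = 9/4)
c(Y, t) = -81/2 (c(Y, t) = (9/4)*(-18) = -81/2)
(-4*(-2 + M(6)))*c(1, 2) - 7 = -4*(-2 + 6)*(-81/2) - 7 = -4*4*(-81/2) - 7 = -16*(-81/2) - 7 = 648 - 7 = 641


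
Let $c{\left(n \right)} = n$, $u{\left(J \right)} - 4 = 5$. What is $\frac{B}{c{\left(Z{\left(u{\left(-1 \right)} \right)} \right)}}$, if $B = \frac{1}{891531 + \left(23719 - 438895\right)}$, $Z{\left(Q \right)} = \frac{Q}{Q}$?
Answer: $\frac{1}{476355} \approx 2.0993 \cdot 10^{-6}$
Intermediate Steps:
$u{\left(J \right)} = 9$ ($u{\left(J \right)} = 4 + 5 = 9$)
$Z{\left(Q \right)} = 1$
$B = \frac{1}{476355}$ ($B = \frac{1}{891531 + \left(23719 - 438895\right)} = \frac{1}{891531 - 415176} = \frac{1}{476355} \approx 2.0993 \cdot 10^{-6}$)
$\frac{B}{c{\left(Z{\left(u{\left(-1 \right)} \right)} \right)}} = \frac{1}{476355 \cdot 1} = \frac{1}{476355} \cdot 1 = \frac{1}{476355}$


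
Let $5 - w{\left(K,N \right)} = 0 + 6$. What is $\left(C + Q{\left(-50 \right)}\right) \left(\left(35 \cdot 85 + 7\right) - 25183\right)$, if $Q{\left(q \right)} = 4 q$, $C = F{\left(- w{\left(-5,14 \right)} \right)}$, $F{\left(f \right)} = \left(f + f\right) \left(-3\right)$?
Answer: $4573406$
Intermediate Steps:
$w{\left(K,N \right)} = -1$ ($w{\left(K,N \right)} = 5 - \left(0 + 6\right) = 5 - 6 = -1$)
$F{\left(f \right)} = - 6 f$ ($F{\left(f \right)} = 2 f \left(-3\right) = - 6 f$)
$C = -6$ ($C = - 6 \left(\left(-1\right) \left(-1\right)\right) = \left(-6\right) 1 = -6$)
$\left(C + Q{\left(-50 \right)}\right) \left(\left(35 \cdot 85 + 7\right) - 25183\right) = \left(-6 + 4 \left(-50\right)\right) \left(\left(35 \cdot 85 + 7\right) - 25183\right) = \left(-6 - 200\right) \left(\left(2975 + 7\right) - 25183\right) = - 206 \left(2982 - 25183\right) = \left(-206\right) \left(-22201\right) = 4573406$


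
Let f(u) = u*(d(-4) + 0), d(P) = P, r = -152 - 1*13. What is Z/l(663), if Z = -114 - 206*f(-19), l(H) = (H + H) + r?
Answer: -15770/1161 ≈ -13.583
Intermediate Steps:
r = -165 (r = -152 - 13 = -165)
f(u) = -4*u (f(u) = u*(-4 + 0) = u*(-4) = -4*u)
l(H) = -165 + 2*H (l(H) = (H + H) - 165 = 2*H - 165 = -165 + 2*H)
Z = -15770 (Z = -114 - (-824)*(-19) = -114 - 206*76 = -114 - 15656 = -15770)
Z/l(663) = -15770/(-165 + 2*663) = -15770/(-165 + 1326) = -15770/1161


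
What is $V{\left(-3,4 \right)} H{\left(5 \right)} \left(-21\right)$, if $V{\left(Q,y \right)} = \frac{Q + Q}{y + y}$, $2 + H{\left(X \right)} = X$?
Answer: $\frac{189}{4} \approx 47.25$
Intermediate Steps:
$H{\left(X \right)} = -2 + X$
$V{\left(Q,y \right)} = \frac{Q}{y}$ ($V{\left(Q,y \right)} = \frac{2 Q}{2 y} = 2 Q \frac{1}{2 y} = \frac{Q}{y}$)
$V{\left(-3,4 \right)} H{\left(5 \right)} \left(-21\right) = - \frac{3}{4} \left(-2 + 5\right) \left(-21\right) = \left(-3\right) \frac{1}{4} \cdot 3 \left(-21\right) = \left(- \frac{3}{4}\right) 3 \left(-21\right) = \left(- \frac{9}{4}\right) \left(-21\right) = \frac{189}{4}$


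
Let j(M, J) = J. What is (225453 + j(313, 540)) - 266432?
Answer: -40439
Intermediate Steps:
(225453 + j(313, 540)) - 266432 = (225453 + 540) - 266432 = 225993 - 266432 = -40439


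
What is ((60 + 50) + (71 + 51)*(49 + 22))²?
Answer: 76947984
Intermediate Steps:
((60 + 50) + (71 + 51)*(49 + 22))² = (110 + 122*71)² = (110 + 8662)² = 8772² = 76947984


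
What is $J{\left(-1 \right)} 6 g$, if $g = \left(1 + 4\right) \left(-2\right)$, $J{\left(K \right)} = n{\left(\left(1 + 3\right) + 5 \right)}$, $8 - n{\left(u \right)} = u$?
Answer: $60$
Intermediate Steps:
$n{\left(u \right)} = 8 - u$
$J{\left(K \right)} = -1$ ($J{\left(K \right)} = 8 - \left(\left(1 + 3\right) + 5\right) = 8 - \left(4 + 5\right) = 8 - 9 = -1$)
$g = -10$ ($g = 5 \left(-2\right) = -10$)
$J{\left(-1 \right)} 6 g = - 6 \left(-10\right) = \left(-1\right) \left(-60\right) = 60$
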